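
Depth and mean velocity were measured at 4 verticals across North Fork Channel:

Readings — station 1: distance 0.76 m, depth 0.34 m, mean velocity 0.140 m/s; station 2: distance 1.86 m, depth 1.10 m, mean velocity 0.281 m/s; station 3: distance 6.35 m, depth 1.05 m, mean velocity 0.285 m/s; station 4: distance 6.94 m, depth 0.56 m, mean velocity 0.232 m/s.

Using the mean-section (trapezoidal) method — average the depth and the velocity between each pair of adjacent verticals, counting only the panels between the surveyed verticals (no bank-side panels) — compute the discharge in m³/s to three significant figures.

Panel 1-2: Δb = 1.1 m, d̄ = (0.34+1.10)/2 = 0.72, v̄ = (0.140+0.281)/2 = 0.2105 → q = 1.1×0.72×0.2105 = 0.1667 m³/s
Panel 2-3: Δb = 4.49 m, d̄ = (1.10+1.05)/2 = 1.075, v̄ = (0.281+0.285)/2 = 0.283 → q = 4.49×1.075×0.283 = 1.366 m³/s
Panel 3-4: Δb = 0.59 m, d̄ = (1.05+0.56)/2 = 0.805, v̄ = (0.285+0.232)/2 = 0.2585 → q = 0.59×0.805×0.2585 = 0.1228 m³/s
Q = Σ q = 1.655 m³/s

1.66 m³/s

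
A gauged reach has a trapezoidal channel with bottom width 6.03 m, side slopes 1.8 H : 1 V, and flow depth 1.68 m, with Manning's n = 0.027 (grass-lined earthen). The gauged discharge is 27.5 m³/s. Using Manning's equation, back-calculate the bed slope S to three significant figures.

0.00192

A = (b + z·y)·y = (6.03 + 1.8×1.68)×1.68 = 15.21 m²
P = b + 2y√(1+z²) = 6.03 + 2×1.68×√(1+1.8²) = 12.95 m
R = A/P = 15.21/12.95 = 1.175 m
S = (Q·n / (1·A·R^(2/3)))² = (27.5×0.027 / (1×15.21×1.113))² = 0.001922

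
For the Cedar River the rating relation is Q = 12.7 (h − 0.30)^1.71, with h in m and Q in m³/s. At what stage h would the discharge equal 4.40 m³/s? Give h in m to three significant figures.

h − h₀ = (Q/C)^(1/b) = (4.40/12.7)^(1/1.71) = 0.5380 m
h = 0.30 + 0.5380 = 0.8380 m

0.838 m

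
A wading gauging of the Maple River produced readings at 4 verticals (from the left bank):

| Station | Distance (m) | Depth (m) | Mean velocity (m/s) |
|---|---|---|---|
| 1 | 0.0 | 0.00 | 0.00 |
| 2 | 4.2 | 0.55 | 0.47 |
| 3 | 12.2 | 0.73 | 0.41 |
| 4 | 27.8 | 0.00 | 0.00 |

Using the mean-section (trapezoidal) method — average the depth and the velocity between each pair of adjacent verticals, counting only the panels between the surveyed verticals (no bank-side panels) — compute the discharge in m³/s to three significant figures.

Panel 1-2: Δb = 4.2 m, d̄ = (0.00+0.55)/2 = 0.275, v̄ = (0.00+0.47)/2 = 0.235 → q = 4.2×0.275×0.235 = 0.2714 m³/s
Panel 2-3: Δb = 8 m, d̄ = (0.55+0.73)/2 = 0.64, v̄ = (0.47+0.41)/2 = 0.44 → q = 8×0.64×0.44 = 2.253 m³/s
Panel 3-4: Δb = 15.6 m, d̄ = (0.73+0.00)/2 = 0.365, v̄ = (0.41+0.00)/2 = 0.205 → q = 15.6×0.365×0.205 = 1.167 m³/s
Q = Σ q = 3.691 m³/s

3.69 m³/s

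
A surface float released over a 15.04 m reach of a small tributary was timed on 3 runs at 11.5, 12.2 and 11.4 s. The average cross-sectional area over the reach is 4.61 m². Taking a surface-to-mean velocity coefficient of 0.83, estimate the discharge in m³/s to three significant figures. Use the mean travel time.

4.92 m³/s

t̄ = (11.5 + 12.2 + 11.4) / 3 = 11.7 s
v_surface = L / t̄ = 15.04 / 11.7 = 1.285 m/s
v_mean = 0.83 × 1.285 = 1.067 m/s
Q = A × v_mean = 4.61 × 1.067 = 4.919 m³/s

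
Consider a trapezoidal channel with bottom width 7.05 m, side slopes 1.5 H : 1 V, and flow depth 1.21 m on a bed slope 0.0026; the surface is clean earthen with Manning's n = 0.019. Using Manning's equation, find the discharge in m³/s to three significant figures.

A = (b + z·y)·y = (7.05 + 1.5×1.21)×1.21 = 10.73 m²
P = b + 2y√(1+z²) = 7.05 + 2×1.21×√(1+1.5²) = 11.41 m
R = A/P = 10.73/11.41 = 0.9399 m
Q = (1/n)·A·R^(2/3)·S^(1/2) = (1/0.019) × 10.73 × 0.9399^(2/3) × 0.0026^(1/2) = 27.62 m³/s

27.6 m³/s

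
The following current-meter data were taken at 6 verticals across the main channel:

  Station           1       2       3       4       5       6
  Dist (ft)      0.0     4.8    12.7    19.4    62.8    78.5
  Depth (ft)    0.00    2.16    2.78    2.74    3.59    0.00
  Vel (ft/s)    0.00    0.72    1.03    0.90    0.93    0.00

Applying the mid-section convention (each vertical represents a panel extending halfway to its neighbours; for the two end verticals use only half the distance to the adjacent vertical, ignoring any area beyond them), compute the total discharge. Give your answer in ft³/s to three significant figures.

191 ft³/s

w_2 = (12.7 − 0.0)/2 = 6.35 ft; q_2 = 0.72 × 2.16 × 6.35 = 9.876 ft³/s
w_3 = (19.4 − 4.8)/2 = 7.3 ft; q_3 = 1.03 × 2.78 × 7.3 = 20.90 ft³/s
w_4 = (62.8 − 12.7)/2 = 25.05 ft; q_4 = 0.90 × 2.74 × 25.05 = 61.77 ft³/s
w_5 = (78.5 − 19.4)/2 = 29.55 ft; q_5 = 0.93 × 3.59 × 29.55 = 98.66 ft³/s
Stations 1, 6 contribute zero (depth or velocity is 0).
Q = Σ qᵢ = 191.2 ft³/s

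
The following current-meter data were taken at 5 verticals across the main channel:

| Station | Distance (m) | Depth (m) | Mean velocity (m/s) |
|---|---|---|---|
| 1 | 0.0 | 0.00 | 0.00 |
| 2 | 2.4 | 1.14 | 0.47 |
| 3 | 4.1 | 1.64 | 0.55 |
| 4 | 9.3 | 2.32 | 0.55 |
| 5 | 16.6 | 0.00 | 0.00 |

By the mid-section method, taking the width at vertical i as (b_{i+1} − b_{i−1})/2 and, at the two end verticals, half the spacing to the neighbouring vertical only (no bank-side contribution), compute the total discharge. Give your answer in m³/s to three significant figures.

12.2 m³/s

w_2 = (4.1 − 0.0)/2 = 2.05 m; q_2 = 0.47 × 1.14 × 2.05 = 1.098 m³/s
w_3 = (9.3 − 2.4)/2 = 3.45 m; q_3 = 0.55 × 1.64 × 3.45 = 3.112 m³/s
w_4 = (16.6 − 4.1)/2 = 6.25 m; q_4 = 0.55 × 2.32 × 6.25 = 7.975 m³/s
Stations 1, 5 contribute zero (depth or velocity is 0).
Q = Σ qᵢ = 12.19 m³/s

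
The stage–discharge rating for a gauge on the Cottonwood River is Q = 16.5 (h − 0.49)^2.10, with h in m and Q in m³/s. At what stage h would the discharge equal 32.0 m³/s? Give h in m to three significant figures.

1.86 m

h − h₀ = (Q/C)^(1/b) = (32.0/16.5)^(1/2.10) = 1.371 m
h = 0.49 + 1.371 = 1.861 m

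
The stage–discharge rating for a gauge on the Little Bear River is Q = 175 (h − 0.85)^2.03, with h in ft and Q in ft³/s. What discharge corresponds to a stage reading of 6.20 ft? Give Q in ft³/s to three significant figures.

5270 ft³/s

Q = 175 × (6.20 − 0.85)^2.03 = 175 × 5.35^2.03 = 5267 ft³/s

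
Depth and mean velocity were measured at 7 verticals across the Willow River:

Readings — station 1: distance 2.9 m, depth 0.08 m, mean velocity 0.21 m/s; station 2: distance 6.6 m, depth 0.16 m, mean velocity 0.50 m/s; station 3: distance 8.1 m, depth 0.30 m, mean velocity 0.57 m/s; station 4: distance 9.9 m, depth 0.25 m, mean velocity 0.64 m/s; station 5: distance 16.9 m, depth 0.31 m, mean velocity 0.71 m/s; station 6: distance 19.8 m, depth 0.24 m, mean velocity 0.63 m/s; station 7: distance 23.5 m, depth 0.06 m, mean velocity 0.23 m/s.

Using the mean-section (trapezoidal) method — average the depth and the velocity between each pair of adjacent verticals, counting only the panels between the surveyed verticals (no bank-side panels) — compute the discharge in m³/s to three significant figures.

Panel 1-2: Δb = 3.7 m, d̄ = (0.08+0.16)/2 = 0.12, v̄ = (0.21+0.50)/2 = 0.355 → q = 3.7×0.12×0.355 = 0.1576 m³/s
Panel 2-3: Δb = 1.5 m, d̄ = (0.16+0.30)/2 = 0.23, v̄ = (0.50+0.57)/2 = 0.535 → q = 1.5×0.23×0.535 = 0.1846 m³/s
Panel 3-4: Δb = 1.8 m, d̄ = (0.30+0.25)/2 = 0.275, v̄ = (0.57+0.64)/2 = 0.605 → q = 1.8×0.275×0.605 = 0.2995 m³/s
Panel 4-5: Δb = 7 m, d̄ = (0.25+0.31)/2 = 0.28, v̄ = (0.64+0.71)/2 = 0.675 → q = 7×0.28×0.675 = 1.323 m³/s
Panel 5-6: Δb = 2.9 m, d̄ = (0.31+0.24)/2 = 0.275, v̄ = (0.71+0.63)/2 = 0.67 → q = 2.9×0.275×0.67 = 0.5343 m³/s
Panel 6-7: Δb = 3.7 m, d̄ = (0.24+0.06)/2 = 0.15, v̄ = (0.63+0.23)/2 = 0.43 → q = 3.7×0.15×0.43 = 0.2387 m³/s
Q = Σ q = 2.738 m³/s

2.74 m³/s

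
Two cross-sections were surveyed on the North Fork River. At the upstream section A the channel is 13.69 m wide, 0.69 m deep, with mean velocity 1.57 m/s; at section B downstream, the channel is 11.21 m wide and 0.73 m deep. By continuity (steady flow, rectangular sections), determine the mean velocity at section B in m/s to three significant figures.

Q = A₁V₁ = (13.69×0.69) × 1.57 = 14.83 m³/s
A₂ = 11.21 × 0.73 = 8.183 m²
V₂ = Q/A₂ = 14.83/8.183 = 1.812 m/s

1.81 m/s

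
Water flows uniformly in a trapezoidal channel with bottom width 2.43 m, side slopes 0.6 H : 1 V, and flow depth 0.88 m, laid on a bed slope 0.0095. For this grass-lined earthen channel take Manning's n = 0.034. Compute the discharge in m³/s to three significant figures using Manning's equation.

A = (b + z·y)·y = (2.43 + 0.6×0.88)×0.88 = 2.603 m²
P = b + 2y√(1+z²) = 2.43 + 2×0.88×√(1+0.6²) = 4.482 m
R = A/P = 2.603/4.482 = 0.5807 m
Q = (1/n)·A·R^(2/3)·S^(1/2) = (1/0.034) × 2.603 × 0.5807^(2/3) × 0.0095^(1/2) = 5.194 m³/s

5.19 m³/s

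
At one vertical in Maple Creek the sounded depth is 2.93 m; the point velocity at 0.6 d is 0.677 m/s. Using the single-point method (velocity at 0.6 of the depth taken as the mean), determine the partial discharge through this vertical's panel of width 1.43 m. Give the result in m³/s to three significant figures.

v̄ = v₀.₆ = 0.677 m/s
q = v̄ × d × w = 0.6770 × 2.93 × 1.43 = 2.837 m³/s

2.84 m³/s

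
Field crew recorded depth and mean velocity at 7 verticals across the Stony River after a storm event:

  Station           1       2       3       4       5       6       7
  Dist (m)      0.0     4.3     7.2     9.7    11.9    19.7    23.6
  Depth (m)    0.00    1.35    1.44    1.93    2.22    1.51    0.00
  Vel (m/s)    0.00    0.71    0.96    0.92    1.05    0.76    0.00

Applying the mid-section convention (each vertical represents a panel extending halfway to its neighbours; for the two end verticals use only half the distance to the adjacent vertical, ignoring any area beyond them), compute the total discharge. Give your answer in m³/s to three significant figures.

w_2 = (7.2 − 0.0)/2 = 3.6 m; q_2 = 0.71 × 1.35 × 3.6 = 3.451 m³/s
w_3 = (9.7 − 4.3)/2 = 2.7 m; q_3 = 0.96 × 1.44 × 2.7 = 3.732 m³/s
w_4 = (11.9 − 7.2)/2 = 2.35 m; q_4 = 0.92 × 1.93 × 2.35 = 4.173 m³/s
w_5 = (19.7 − 9.7)/2 = 5 m; q_5 = 1.05 × 2.22 × 5 = 11.66 m³/s
w_6 = (23.6 − 11.9)/2 = 5.85 m; q_6 = 0.76 × 1.51 × 5.85 = 6.713 m³/s
Stations 1, 7 contribute zero (depth or velocity is 0).
Q = Σ qᵢ = 29.72 m³/s

29.7 m³/s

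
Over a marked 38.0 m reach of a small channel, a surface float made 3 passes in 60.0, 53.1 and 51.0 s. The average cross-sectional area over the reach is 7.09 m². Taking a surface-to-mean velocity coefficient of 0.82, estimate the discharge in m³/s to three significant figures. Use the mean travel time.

t̄ = (60.0 + 53.1 + 51.0) / 3 = 54.7 s
v_surface = L / t̄ = 38.0 / 54.7 = 0.6947 m/s
v_mean = 0.82 × 0.6947 = 0.5697 m/s
Q = A × v_mean = 7.09 × 0.5697 = 4.039 m³/s

4.04 m³/s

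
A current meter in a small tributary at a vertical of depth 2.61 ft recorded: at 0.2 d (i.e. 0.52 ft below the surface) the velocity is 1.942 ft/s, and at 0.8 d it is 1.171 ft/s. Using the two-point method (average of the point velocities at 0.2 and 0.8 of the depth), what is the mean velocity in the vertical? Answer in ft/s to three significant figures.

1.56 ft/s

v̄ = (1.942 + 1.171) / 2 = 1.557 ft/s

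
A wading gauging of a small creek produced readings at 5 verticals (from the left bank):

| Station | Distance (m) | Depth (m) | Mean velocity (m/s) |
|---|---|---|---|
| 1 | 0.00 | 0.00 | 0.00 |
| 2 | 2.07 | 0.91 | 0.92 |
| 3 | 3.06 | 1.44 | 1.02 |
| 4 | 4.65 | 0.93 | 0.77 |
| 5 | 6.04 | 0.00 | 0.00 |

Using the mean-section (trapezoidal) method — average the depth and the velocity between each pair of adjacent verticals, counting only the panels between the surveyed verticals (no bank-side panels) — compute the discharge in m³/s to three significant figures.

Panel 1-2: Δb = 2.07 m, d̄ = (0.00+0.91)/2 = 0.455, v̄ = (0.00+0.92)/2 = 0.46 → q = 2.07×0.455×0.46 = 0.4333 m³/s
Panel 2-3: Δb = 0.99 m, d̄ = (0.91+1.44)/2 = 1.175, v̄ = (0.92+1.02)/2 = 0.97 → q = 0.99×1.175×0.97 = 1.128 m³/s
Panel 3-4: Δb = 1.59 m, d̄ = (1.44+0.93)/2 = 1.185, v̄ = (1.02+0.77)/2 = 0.895 → q = 1.59×1.185×0.895 = 1.686 m³/s
Panel 4-5: Δb = 1.39 m, d̄ = (0.93+0.00)/2 = 0.465, v̄ = (0.77+0.00)/2 = 0.385 → q = 1.39×0.465×0.385 = 0.2488 m³/s
Q = Σ q = 3.497 m³/s

3.50 m³/s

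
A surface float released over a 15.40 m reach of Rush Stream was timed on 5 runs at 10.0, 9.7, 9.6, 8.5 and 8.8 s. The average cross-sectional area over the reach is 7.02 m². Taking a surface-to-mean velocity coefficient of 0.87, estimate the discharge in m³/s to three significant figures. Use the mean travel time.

10.1 m³/s

t̄ = (10.0 + 9.7 + 9.6 + 8.5 + 8.8) / 5 = 9.32 s
v_surface = L / t̄ = 15.40 / 9.32 = 1.652 m/s
v_mean = 0.87 × 1.652 = 1.438 m/s
Q = A × v_mean = 7.02 × 1.438 = 10.09 m³/s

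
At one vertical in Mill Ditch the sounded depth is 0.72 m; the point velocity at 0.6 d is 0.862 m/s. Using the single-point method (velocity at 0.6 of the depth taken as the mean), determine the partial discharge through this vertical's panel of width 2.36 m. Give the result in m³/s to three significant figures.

1.46 m³/s

v̄ = v₀.₆ = 0.862 m/s
q = v̄ × d × w = 0.8620 × 0.72 × 2.36 = 1.465 m³/s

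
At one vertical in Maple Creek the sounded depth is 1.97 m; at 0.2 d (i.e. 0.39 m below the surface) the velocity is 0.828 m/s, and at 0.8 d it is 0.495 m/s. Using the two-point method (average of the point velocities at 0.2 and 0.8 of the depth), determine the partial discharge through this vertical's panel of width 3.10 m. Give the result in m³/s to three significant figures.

4.04 m³/s

v̄ = (0.828 + 0.495) / 2 = 0.6615 m/s
q = v̄ × d × w = 0.6615 × 1.97 × 3.10 = 4.040 m³/s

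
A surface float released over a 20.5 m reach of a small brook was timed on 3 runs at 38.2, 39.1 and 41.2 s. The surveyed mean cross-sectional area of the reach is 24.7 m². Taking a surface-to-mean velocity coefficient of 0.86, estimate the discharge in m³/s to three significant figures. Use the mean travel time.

11.0 m³/s

t̄ = (38.2 + 39.1 + 41.2) / 3 = 39.5 s
v_surface = L / t̄ = 20.5 / 39.5 = 0.5190 m/s
v_mean = 0.86 × 0.5190 = 0.4463 m/s
Q = A × v_mean = 24.7 × 0.4463 = 11.02 m³/s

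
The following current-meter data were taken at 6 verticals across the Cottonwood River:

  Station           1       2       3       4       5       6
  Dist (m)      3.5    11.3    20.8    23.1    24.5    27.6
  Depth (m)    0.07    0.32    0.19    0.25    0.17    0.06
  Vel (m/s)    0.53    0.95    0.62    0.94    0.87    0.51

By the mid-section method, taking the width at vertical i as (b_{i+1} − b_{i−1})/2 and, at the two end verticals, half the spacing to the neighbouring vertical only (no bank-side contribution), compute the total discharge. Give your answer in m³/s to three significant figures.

4.28 m³/s

w_1 = (11.3 − 3.5)/2 = 3.9 m; q_1 = 0.53 × 0.07 × 3.9 = 0.1447 m³/s
w_2 = (20.8 − 3.5)/2 = 8.65 m; q_2 = 0.95 × 0.32 × 8.65 = 2.630 m³/s
w_3 = (23.1 − 11.3)/2 = 5.9 m; q_3 = 0.62 × 0.19 × 5.9 = 0.6950 m³/s
w_4 = (24.5 − 20.8)/2 = 1.85 m; q_4 = 0.94 × 0.25 × 1.85 = 0.4348 m³/s
w_5 = (27.6 − 23.1)/2 = 2.25 m; q_5 = 0.87 × 0.17 × 2.25 = 0.3328 m³/s
w_6 = (27.6 − 24.5)/2 = 1.55 m; q_6 = 0.51 × 0.06 × 1.55 = 0.04743 m³/s
Q = Σ qᵢ = 4.284 m³/s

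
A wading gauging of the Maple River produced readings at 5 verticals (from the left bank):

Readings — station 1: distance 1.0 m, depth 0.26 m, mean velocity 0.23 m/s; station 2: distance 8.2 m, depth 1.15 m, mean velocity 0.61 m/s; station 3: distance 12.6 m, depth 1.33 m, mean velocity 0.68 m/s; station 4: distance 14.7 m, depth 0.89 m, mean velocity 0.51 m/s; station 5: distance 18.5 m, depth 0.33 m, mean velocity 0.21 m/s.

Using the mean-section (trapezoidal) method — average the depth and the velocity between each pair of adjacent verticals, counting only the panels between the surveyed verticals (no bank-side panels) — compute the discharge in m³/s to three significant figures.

Panel 1-2: Δb = 7.2 m, d̄ = (0.26+1.15)/2 = 0.705, v̄ = (0.23+0.61)/2 = 0.42 → q = 7.2×0.705×0.42 = 2.132 m³/s
Panel 2-3: Δb = 4.4 m, d̄ = (1.15+1.33)/2 = 1.24, v̄ = (0.61+0.68)/2 = 0.645 → q = 4.4×1.24×0.645 = 3.519 m³/s
Panel 3-4: Δb = 2.1 m, d̄ = (1.33+0.89)/2 = 1.11, v̄ = (0.68+0.51)/2 = 0.595 → q = 2.1×1.11×0.595 = 1.387 m³/s
Panel 4-5: Δb = 3.8 m, d̄ = (0.89+0.33)/2 = 0.61, v̄ = (0.51+0.21)/2 = 0.36 → q = 3.8×0.61×0.36 = 0.8345 m³/s
Q = Σ q = 7.872 m³/s

7.87 m³/s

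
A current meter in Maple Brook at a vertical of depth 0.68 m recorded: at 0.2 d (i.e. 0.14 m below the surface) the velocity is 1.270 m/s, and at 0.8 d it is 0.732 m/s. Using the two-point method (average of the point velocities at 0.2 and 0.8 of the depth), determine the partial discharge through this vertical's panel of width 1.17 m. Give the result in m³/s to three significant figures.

v̄ = (1.270 + 0.732) / 2 = 1.001 m/s
q = v̄ × d × w = 1.001 × 0.68 × 1.17 = 0.7964 m³/s

0.796 m³/s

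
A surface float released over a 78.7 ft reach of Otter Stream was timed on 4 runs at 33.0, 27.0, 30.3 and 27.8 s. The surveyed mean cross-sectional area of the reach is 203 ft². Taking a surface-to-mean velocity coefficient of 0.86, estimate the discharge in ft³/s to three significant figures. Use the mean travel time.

t̄ = (33.0 + 27.0 + 30.3 + 27.8) / 4 = 29.525 s
v_surface = L / t̄ = 78.7 / 29.525 = 2.666 ft/s
v_mean = 0.86 × 2.666 = 2.292 ft/s
Q = A × v_mean = 203 × 2.292 = 465.3 ft³/s

465 ft³/s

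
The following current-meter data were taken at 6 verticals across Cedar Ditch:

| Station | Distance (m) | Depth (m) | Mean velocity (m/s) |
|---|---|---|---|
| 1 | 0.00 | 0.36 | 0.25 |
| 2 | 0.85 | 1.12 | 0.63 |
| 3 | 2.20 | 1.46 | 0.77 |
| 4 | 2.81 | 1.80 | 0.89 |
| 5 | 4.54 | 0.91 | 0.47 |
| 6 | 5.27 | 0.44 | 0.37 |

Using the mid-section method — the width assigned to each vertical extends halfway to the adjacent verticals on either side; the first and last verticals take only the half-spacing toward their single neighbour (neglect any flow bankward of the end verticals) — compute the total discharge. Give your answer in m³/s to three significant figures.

w_1 = (0.85 − 0.00)/2 = 0.425 m; q_1 = 0.25 × 0.36 × 0.425 = 0.03825 m³/s
w_2 = (2.20 − 0.00)/2 = 1.1 m; q_2 = 0.63 × 1.12 × 1.1 = 0.7762 m³/s
w_3 = (2.81 − 0.85)/2 = 0.98 m; q_3 = 0.77 × 1.46 × 0.98 = 1.102 m³/s
w_4 = (4.54 − 2.20)/2 = 1.17 m; q_4 = 0.89 × 1.80 × 1.17 = 1.874 m³/s
w_5 = (5.27 − 2.81)/2 = 1.23 m; q_5 = 0.47 × 0.91 × 1.23 = 0.5261 m³/s
w_6 = (5.27 − 4.54)/2 = 0.365 m; q_6 = 0.37 × 0.44 × 0.365 = 0.05942 m³/s
Q = Σ qᵢ = 4.376 m³/s

4.38 m³/s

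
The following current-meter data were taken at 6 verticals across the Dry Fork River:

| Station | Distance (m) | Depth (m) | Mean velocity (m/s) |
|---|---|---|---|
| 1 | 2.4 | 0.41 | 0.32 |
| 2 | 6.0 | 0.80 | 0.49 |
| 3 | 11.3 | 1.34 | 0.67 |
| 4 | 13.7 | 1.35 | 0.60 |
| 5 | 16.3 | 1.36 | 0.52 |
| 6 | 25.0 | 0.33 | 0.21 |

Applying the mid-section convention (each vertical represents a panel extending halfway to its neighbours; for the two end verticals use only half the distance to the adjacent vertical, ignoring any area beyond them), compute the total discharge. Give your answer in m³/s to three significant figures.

11.8 m³/s

w_1 = (6.0 − 2.4)/2 = 1.8 m; q_1 = 0.32 × 0.41 × 1.8 = 0.2362 m³/s
w_2 = (11.3 − 2.4)/2 = 4.45 m; q_2 = 0.49 × 0.80 × 4.45 = 1.744 m³/s
w_3 = (13.7 − 6.0)/2 = 3.85 m; q_3 = 0.67 × 1.34 × 3.85 = 3.457 m³/s
w_4 = (16.3 − 11.3)/2 = 2.5 m; q_4 = 0.60 × 1.35 × 2.5 = 2.025 m³/s
w_5 = (25.0 − 13.7)/2 = 5.65 m; q_5 = 0.52 × 1.36 × 5.65 = 3.996 m³/s
w_6 = (25.0 − 16.3)/2 = 4.35 m; q_6 = 0.21 × 0.33 × 4.35 = 0.3015 m³/s
Q = Σ qᵢ = 11.76 m³/s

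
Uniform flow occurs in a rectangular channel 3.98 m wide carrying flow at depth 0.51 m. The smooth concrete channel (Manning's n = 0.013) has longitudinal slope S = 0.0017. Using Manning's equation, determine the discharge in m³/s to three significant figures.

3.53 m³/s

A = b·y = 3.98 × 0.51 = 2.030 m²
P = b + 2y = 3.98 + 2×0.51 = 5.000 m
R = A/P = 2.030/5.000 = 0.4060 m
Q = (1/n)·A·R^(2/3)·S^(1/2) = (1/0.013) × 2.030 × 0.4060^(2/3) × 0.0017^(1/2) = 3.530 m³/s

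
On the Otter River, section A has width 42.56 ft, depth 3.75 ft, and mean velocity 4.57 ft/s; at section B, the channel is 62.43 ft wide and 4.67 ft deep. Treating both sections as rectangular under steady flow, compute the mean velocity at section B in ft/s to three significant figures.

Q = A₁V₁ = (42.56×3.75) × 4.57 = 729.4 ft³/s
A₂ = 62.43 × 4.67 = 291.5 ft²
V₂ = Q/A₂ = 729.4/291.5 = 2.502 ft/s

2.50 ft/s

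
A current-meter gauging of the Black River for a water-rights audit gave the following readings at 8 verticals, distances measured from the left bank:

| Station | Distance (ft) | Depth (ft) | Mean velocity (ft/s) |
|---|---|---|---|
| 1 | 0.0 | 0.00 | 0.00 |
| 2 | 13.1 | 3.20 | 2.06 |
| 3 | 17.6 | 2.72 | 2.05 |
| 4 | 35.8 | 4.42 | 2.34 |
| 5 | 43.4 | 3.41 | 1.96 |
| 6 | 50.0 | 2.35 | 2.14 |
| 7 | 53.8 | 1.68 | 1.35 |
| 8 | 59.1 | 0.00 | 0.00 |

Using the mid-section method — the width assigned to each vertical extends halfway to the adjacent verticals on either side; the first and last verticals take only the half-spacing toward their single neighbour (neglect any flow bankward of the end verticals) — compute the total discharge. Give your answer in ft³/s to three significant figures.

w_2 = (17.6 − 0.0)/2 = 8.8 ft; q_2 = 2.06 × 3.20 × 8.8 = 58.01 ft³/s
w_3 = (35.8 − 13.1)/2 = 11.35 ft; q_3 = 2.05 × 2.72 × 11.35 = 63.29 ft³/s
w_4 = (43.4 − 17.6)/2 = 12.9 ft; q_4 = 2.34 × 4.42 × 12.9 = 133.4 ft³/s
w_5 = (50.0 − 35.8)/2 = 7.1 ft; q_5 = 1.96 × 3.41 × 7.1 = 47.45 ft³/s
w_6 = (53.8 − 43.4)/2 = 5.2 ft; q_6 = 2.14 × 2.35 × 5.2 = 26.15 ft³/s
w_7 = (59.1 − 50.0)/2 = 4.55 ft; q_7 = 1.35 × 1.68 × 4.55 = 10.32 ft³/s
Stations 1, 8 contribute zero (depth or velocity is 0).
Q = Σ qᵢ = 338.6 ft³/s

339 ft³/s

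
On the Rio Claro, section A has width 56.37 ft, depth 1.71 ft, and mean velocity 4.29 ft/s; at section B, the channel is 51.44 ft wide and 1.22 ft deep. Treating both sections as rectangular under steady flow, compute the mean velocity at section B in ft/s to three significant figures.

Q = A₁V₁ = (56.37×1.71) × 4.29 = 413.5 ft³/s
A₂ = 51.44 × 1.22 = 62.76 ft²
V₂ = Q/A₂ = 413.5/62.76 = 6.589 ft/s

6.59 ft/s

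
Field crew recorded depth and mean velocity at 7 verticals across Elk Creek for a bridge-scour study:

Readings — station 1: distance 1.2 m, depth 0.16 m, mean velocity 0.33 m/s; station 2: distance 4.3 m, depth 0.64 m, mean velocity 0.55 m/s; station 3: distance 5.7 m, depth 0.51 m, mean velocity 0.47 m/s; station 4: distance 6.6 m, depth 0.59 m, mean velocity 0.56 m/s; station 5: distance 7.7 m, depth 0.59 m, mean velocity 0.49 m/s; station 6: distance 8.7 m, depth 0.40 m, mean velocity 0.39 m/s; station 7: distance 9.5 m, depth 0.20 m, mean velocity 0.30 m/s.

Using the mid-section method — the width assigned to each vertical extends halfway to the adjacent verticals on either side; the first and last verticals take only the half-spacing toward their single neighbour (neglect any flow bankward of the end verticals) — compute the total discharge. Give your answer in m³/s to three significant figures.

1.95 m³/s

w_1 = (4.3 − 1.2)/2 = 1.55 m; q_1 = 0.33 × 0.16 × 1.55 = 0.08184 m³/s
w_2 = (5.7 − 1.2)/2 = 2.25 m; q_2 = 0.55 × 0.64 × 2.25 = 0.7920 m³/s
w_3 = (6.6 − 4.3)/2 = 1.15 m; q_3 = 0.47 × 0.51 × 1.15 = 0.2757 m³/s
w_4 = (7.7 − 5.7)/2 = 1 m; q_4 = 0.56 × 0.59 × 1 = 0.3304 m³/s
w_5 = (8.7 − 6.6)/2 = 1.05 m; q_5 = 0.49 × 0.59 × 1.05 = 0.3036 m³/s
w_6 = (9.5 − 7.7)/2 = 0.9 m; q_6 = 0.39 × 0.40 × 0.9 = 0.1404 m³/s
w_7 = (9.5 − 8.7)/2 = 0.4 m; q_7 = 0.30 × 0.20 × 0.4 = 0.02400 m³/s
Q = Σ qᵢ = 1.948 m³/s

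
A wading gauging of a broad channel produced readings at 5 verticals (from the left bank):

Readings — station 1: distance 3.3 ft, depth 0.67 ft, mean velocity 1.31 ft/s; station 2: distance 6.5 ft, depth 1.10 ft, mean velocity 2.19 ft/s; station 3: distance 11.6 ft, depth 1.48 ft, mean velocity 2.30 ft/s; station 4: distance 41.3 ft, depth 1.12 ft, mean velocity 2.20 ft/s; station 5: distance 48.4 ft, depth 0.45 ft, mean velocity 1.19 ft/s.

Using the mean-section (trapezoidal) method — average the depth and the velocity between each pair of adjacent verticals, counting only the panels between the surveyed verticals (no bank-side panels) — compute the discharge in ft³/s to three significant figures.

116 ft³/s

Panel 1-2: Δb = 3.2 ft, d̄ = (0.67+1.10)/2 = 0.885, v̄ = (1.31+2.19)/2 = 1.75 → q = 3.2×0.885×1.75 = 4.956 ft³/s
Panel 2-3: Δb = 5.1 ft, d̄ = (1.10+1.48)/2 = 1.29, v̄ = (2.19+2.30)/2 = 2.245 → q = 5.1×1.29×2.245 = 14.77 ft³/s
Panel 3-4: Δb = 29.7 ft, d̄ = (1.48+1.12)/2 = 1.3, v̄ = (2.30+2.20)/2 = 2.25 → q = 29.7×1.3×2.25 = 86.87 ft³/s
Panel 4-5: Δb = 7.1 ft, d̄ = (1.12+0.45)/2 = 0.785, v̄ = (2.20+1.19)/2 = 1.695 → q = 7.1×0.785×1.695 = 9.447 ft³/s
Q = Σ q = 116.0 ft³/s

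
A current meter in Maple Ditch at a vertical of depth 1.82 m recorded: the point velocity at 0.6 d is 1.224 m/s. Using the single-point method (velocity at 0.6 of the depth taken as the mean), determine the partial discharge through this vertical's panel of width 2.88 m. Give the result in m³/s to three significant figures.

6.42 m³/s

v̄ = v₀.₆ = 1.224 m/s
q = v̄ × d × w = 1.224 × 1.82 × 2.88 = 6.416 m³/s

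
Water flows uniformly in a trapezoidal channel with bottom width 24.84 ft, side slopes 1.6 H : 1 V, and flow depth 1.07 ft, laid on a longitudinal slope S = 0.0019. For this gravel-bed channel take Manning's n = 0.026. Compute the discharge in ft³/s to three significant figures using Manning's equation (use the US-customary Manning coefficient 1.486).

70.0 ft³/s

A = (b + z·y)·y = (24.84 + 1.6×1.07)×1.07 = 28.41 ft²
P = b + 2y√(1+z²) = 24.84 + 2×1.07×√(1+1.6²) = 28.88 ft
R = A/P = 28.41/28.88 = 0.9838 ft
Q = (1.486/n)·A·R^(2/3)·S^(1/2) = (1.486/0.026) × 28.41 × 0.9838^(2/3) × 0.0019^(1/2) = 70.01 ft³/s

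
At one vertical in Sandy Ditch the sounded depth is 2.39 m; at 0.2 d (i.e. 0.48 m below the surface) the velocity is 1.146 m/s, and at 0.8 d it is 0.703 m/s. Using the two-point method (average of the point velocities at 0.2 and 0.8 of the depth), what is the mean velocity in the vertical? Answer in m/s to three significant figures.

v̄ = (1.146 + 0.703) / 2 = 0.9245 m/s

0.925 m/s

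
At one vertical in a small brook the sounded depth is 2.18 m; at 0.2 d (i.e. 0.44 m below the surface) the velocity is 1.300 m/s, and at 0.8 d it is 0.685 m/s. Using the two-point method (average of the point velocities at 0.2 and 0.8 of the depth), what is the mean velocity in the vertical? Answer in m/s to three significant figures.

v̄ = (1.300 + 0.685) / 2 = 0.9925 m/s

0.993 m/s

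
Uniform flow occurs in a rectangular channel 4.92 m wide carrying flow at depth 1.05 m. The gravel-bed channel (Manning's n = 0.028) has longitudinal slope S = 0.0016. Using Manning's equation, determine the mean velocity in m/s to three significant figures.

1.16 m/s

A = b·y = 4.92 × 1.05 = 5.166 m²
P = b + 2y = 4.92 + 2×1.05 = 7.020 m
R = A/P = 5.166/7.020 = 0.7359 m
Q = (1/n)·A·R^(2/3)·S^(1/2) = (1/0.028) × 5.166 × 0.7359^(2/3) × 0.0016^(1/2) = 6.015 m³/s
V = Q/A = 6.015/5.166 = 1.164 m/s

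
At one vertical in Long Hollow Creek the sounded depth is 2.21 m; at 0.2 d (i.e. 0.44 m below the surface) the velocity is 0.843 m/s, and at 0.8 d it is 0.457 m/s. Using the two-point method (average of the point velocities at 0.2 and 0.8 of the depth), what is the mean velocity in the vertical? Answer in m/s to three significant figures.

v̄ = (0.843 + 0.457) / 2 = 0.6500 m/s

0.650 m/s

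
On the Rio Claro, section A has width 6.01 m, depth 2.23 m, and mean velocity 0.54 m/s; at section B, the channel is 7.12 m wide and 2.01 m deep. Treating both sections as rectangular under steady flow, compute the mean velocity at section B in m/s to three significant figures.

Q = A₁V₁ = (6.01×2.23) × 0.54 = 7.237 m³/s
A₂ = 7.12 × 2.01 = 14.31 m²
V₂ = Q/A₂ = 7.237/14.31 = 0.5057 m/s

0.506 m/s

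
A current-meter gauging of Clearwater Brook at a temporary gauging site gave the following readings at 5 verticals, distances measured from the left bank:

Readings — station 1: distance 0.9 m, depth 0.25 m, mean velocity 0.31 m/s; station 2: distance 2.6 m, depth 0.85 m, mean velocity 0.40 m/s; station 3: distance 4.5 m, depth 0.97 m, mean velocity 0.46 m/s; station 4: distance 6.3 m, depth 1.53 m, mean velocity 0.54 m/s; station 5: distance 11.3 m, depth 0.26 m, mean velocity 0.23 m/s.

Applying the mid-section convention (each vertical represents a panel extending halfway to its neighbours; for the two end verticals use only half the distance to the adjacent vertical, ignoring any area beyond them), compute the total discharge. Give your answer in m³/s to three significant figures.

4.46 m³/s

w_1 = (2.6 − 0.9)/2 = 0.85 m; q_1 = 0.31 × 0.25 × 0.85 = 0.06588 m³/s
w_2 = (4.5 − 0.9)/2 = 1.8 m; q_2 = 0.40 × 0.85 × 1.8 = 0.6120 m³/s
w_3 = (6.3 − 2.6)/2 = 1.85 m; q_3 = 0.46 × 0.97 × 1.85 = 0.8255 m³/s
w_4 = (11.3 − 4.5)/2 = 3.4 m; q_4 = 0.54 × 1.53 × 3.4 = 2.809 m³/s
w_5 = (11.3 − 6.3)/2 = 2.5 m; q_5 = 0.23 × 0.26 × 2.5 = 0.1495 m³/s
Q = Σ qᵢ = 4.462 m³/s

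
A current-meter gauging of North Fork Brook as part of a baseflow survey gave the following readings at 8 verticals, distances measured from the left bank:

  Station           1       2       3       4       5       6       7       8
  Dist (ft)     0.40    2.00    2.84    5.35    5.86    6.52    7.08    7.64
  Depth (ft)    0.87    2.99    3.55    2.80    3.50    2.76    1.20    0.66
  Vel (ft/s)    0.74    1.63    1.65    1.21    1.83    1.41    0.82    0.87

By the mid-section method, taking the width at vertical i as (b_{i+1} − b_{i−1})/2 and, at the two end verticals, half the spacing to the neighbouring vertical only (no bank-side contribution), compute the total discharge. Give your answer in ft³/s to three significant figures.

28.2 ft³/s

w_1 = (2.00 − 0.40)/2 = 0.8 ft; q_1 = 0.74 × 0.87 × 0.8 = 0.5150 ft³/s
w_2 = (2.84 − 0.40)/2 = 1.22 ft; q_2 = 1.63 × 2.99 × 1.22 = 5.946 ft³/s
w_3 = (5.35 − 2.00)/2 = 1.675 ft; q_3 = 1.65 × 3.55 × 1.675 = 9.811 ft³/s
w_4 = (5.86 − 2.84)/2 = 1.51 ft; q_4 = 1.21 × 2.80 × 1.51 = 5.116 ft³/s
w_5 = (6.52 − 5.35)/2 = 0.585 ft; q_5 = 1.83 × 3.50 × 0.585 = 3.747 ft³/s
w_6 = (7.08 − 5.86)/2 = 0.61 ft; q_6 = 1.41 × 2.76 × 0.61 = 2.374 ft³/s
w_7 = (7.64 − 6.52)/2 = 0.56 ft; q_7 = 0.82 × 1.20 × 0.56 = 0.5510 ft³/s
w_8 = (7.64 − 7.08)/2 = 0.28 ft; q_8 = 0.87 × 0.66 × 0.28 = 0.1608 ft³/s
Q = Σ qᵢ = 28.22 ft³/s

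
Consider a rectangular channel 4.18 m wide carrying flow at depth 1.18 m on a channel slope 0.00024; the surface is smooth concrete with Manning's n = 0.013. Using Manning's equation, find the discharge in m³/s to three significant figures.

4.87 m³/s

A = b·y = 4.18 × 1.18 = 4.932 m²
P = b + 2y = 4.18 + 2×1.18 = 6.540 m
R = A/P = 4.932/6.540 = 0.7542 m
Q = (1/n)·A·R^(2/3)·S^(1/2) = (1/0.013) × 4.932 × 0.7542^(2/3) × 0.00024^(1/2) = 4.870 m³/s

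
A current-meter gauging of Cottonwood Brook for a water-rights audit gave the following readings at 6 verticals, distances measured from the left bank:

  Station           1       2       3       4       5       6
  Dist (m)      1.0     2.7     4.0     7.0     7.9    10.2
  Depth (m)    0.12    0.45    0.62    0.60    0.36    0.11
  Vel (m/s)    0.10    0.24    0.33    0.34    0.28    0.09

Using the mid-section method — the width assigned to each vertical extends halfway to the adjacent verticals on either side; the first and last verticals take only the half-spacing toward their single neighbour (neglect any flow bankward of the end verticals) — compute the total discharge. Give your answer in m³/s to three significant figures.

1.18 m³/s

w_1 = (2.7 − 1.0)/2 = 0.85 m; q_1 = 0.10 × 0.12 × 0.85 = 0.01020 m³/s
w_2 = (4.0 − 1.0)/2 = 1.5 m; q_2 = 0.24 × 0.45 × 1.5 = 0.1620 m³/s
w_3 = (7.0 − 2.7)/2 = 2.15 m; q_3 = 0.33 × 0.62 × 2.15 = 0.4399 m³/s
w_4 = (7.9 − 4.0)/2 = 1.95 m; q_4 = 0.34 × 0.60 × 1.95 = 0.3978 m³/s
w_5 = (10.2 − 7.0)/2 = 1.6 m; q_5 = 0.28 × 0.36 × 1.6 = 0.1613 m³/s
w_6 = (10.2 − 7.9)/2 = 1.15 m; q_6 = 0.09 × 0.11 × 1.15 = 0.01139 m³/s
Q = Σ qᵢ = 1.183 m³/s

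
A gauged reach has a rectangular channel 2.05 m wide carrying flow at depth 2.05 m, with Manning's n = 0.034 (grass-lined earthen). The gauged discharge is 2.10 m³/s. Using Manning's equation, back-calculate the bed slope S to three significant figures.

A = b·y = 2.05 × 2.05 = 4.203 m²
P = b + 2y = 2.05 + 2×2.05 = 6.150 m
R = A/P = 4.203/6.150 = 0.6833 m
S = (Q·n / (1·A·R^(2/3)))² = (2.10×0.034 / (1×4.203×0.7758))² = 0.0004796

0.000480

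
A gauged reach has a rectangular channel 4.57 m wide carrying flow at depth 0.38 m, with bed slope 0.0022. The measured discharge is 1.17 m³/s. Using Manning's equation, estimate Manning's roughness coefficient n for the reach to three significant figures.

0.0330

A = b·y = 4.57 × 0.38 = 1.737 m²
P = b + 2y = 4.57 + 2×0.38 = 5.330 m
R = A/P = 1.737/5.330 = 0.3258 m
n = (1/Q)·A·R^(2/3)·S^(1/2) = (1/1.17) × 1.737 × 0.4735 × 0.04690 = 0.03296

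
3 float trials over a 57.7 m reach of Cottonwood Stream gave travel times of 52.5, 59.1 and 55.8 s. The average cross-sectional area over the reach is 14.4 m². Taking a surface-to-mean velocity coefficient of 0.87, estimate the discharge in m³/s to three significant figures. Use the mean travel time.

13.0 m³/s

t̄ = (52.5 + 59.1 + 55.8) / 3 = 55.8 s
v_surface = L / t̄ = 57.7 / 55.8 = 1.034 m/s
v_mean = 0.87 × 1.034 = 0.8996 m/s
Q = A × v_mean = 14.4 × 0.8996 = 12.95 m³/s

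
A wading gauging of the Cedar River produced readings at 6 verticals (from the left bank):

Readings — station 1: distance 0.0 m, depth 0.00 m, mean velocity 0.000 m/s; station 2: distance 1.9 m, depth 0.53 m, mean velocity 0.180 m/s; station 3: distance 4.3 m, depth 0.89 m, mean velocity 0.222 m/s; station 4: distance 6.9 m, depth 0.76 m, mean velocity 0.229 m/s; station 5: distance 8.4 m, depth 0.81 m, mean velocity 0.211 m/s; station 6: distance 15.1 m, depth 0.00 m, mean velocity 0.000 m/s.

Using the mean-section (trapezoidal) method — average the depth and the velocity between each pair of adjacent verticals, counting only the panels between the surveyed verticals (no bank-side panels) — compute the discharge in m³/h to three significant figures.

5100 m³/h

Panel 1-2: Δb = 1.9 m, d̄ = (0.00+0.53)/2 = 0.265, v̄ = (0.000+0.180)/2 = 0.09 → q = 1.9×0.265×0.09 = 0.04532 m³/s
Panel 2-3: Δb = 2.4 m, d̄ = (0.53+0.89)/2 = 0.71, v̄ = (0.180+0.222)/2 = 0.201 → q = 2.4×0.71×0.201 = 0.3425 m³/s
Panel 3-4: Δb = 2.6 m, d̄ = (0.89+0.76)/2 = 0.825, v̄ = (0.222+0.229)/2 = 0.2255 → q = 2.6×0.825×0.2255 = 0.4837 m³/s
Panel 4-5: Δb = 1.5 m, d̄ = (0.76+0.81)/2 = 0.785, v̄ = (0.229+0.211)/2 = 0.22 → q = 1.5×0.785×0.22 = 0.2591 m³/s
Panel 5-6: Δb = 6.7 m, d̄ = (0.81+0.00)/2 = 0.405, v̄ = (0.211+0.000)/2 = 0.1055 → q = 6.7×0.405×0.1055 = 0.2863 m³/s
Q = Σ q = 1.417 m³/s
= 1.417 × 3600 = 5101 m³/h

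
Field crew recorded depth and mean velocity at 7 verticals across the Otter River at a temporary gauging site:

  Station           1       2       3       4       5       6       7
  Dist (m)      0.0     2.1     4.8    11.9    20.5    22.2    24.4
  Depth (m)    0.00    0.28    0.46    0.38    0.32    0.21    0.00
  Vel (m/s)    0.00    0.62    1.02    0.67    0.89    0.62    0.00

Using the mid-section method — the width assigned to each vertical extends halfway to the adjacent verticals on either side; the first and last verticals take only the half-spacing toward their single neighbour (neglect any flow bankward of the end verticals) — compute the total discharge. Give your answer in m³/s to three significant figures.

w_2 = (4.8 − 0.0)/2 = 2.4 m; q_2 = 0.62 × 0.28 × 2.4 = 0.4166 m³/s
w_3 = (11.9 − 2.1)/2 = 4.9 m; q_3 = 1.02 × 0.46 × 4.9 = 2.299 m³/s
w_4 = (20.5 − 4.8)/2 = 7.85 m; q_4 = 0.67 × 0.38 × 7.85 = 1.999 m³/s
w_5 = (22.2 − 11.9)/2 = 5.15 m; q_5 = 0.89 × 0.32 × 5.15 = 1.467 m³/s
w_6 = (24.4 − 20.5)/2 = 1.95 m; q_6 = 0.62 × 0.21 × 1.95 = 0.2539 m³/s
Stations 1, 7 contribute zero (depth or velocity is 0).
Q = Σ qᵢ = 6.435 m³/s

6.43 m³/s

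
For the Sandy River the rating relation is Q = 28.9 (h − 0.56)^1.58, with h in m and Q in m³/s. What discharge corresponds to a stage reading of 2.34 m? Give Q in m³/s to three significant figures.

Q = 28.9 × (2.34 − 0.56)^1.58 = 28.9 × 1.78^1.58 = 71.87 m³/s

71.9 m³/s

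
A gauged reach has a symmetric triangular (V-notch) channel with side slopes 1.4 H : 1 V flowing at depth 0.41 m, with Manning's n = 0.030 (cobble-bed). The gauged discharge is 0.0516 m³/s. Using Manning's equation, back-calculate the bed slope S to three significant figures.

0.000471

A = z·y² = 1.4×0.41² = 0.2353 m²
P = 2y√(1+z²) = 2×0.41×√(1+1.4²) = 1.411 m
R = A/P = 0.2353/1.411 = 0.1668 m
S = (Q·n / (1·A·R^(2/3)))² = (0.0516×0.030 / (1×0.2353×0.3030))² = 0.0004712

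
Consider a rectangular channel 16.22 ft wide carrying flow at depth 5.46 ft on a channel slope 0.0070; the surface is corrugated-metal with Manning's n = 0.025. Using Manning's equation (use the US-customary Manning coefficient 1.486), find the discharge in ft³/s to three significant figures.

A = b·y = 16.22 × 5.46 = 88.56 ft²
P = b + 2y = 16.22 + 2×5.46 = 27.14 ft
R = A/P = 88.56/27.14 = 3.263 ft
Q = (1.486/n)·A·R^(2/3)·S^(1/2) = (1.486/0.025) × 88.56 × 3.263^(2/3) × 0.0070^(1/2) = 968.9 ft³/s

969 ft³/s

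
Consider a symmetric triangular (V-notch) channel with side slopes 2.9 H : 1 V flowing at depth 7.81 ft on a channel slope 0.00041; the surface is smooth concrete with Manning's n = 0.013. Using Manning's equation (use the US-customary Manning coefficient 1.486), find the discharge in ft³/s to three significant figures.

A = z·y² = 2.9×7.81² = 176.9 ft²
P = 2y√(1+z²) = 2×7.81×√(1+2.9²) = 47.92 ft
R = A/P = 176.9/47.92 = 3.692 ft
Q = (1.486/n)·A·R^(2/3)·S^(1/2) = (1.486/0.013) × 176.9 × 3.692^(2/3) × 0.00041^(1/2) = 978.0 ft³/s

978 ft³/s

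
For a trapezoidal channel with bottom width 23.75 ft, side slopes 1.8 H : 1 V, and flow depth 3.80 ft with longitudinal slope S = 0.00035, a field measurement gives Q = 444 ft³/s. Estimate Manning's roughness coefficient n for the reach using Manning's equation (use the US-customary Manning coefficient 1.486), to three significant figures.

0.0150

A = (b + z·y)·y = (23.75 + 1.8×3.80)×3.80 = 116.2 ft²
P = b + 2y√(1+z²) = 23.75 + 2×3.80×√(1+1.8²) = 39.40 ft
R = A/P = 116.2/39.40 = 2.950 ft
n = (1.486/Q)·A·R^(2/3)·S^(1/2) = (1.486/444) × 116.2 × 2.057 × 0.01871 = 0.01497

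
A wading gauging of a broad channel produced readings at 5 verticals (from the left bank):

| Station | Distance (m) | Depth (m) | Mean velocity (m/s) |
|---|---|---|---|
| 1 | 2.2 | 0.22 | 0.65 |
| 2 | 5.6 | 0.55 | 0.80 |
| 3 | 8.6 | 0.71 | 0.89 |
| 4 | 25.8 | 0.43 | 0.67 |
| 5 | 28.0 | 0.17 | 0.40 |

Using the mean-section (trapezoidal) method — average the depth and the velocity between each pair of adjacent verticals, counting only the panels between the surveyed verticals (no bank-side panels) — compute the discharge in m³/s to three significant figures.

Panel 1-2: Δb = 3.4 m, d̄ = (0.22+0.55)/2 = 0.385, v̄ = (0.65+0.80)/2 = 0.725 → q = 3.4×0.385×0.725 = 0.9490 m³/s
Panel 2-3: Δb = 3 m, d̄ = (0.55+0.71)/2 = 0.63, v̄ = (0.80+0.89)/2 = 0.845 → q = 3×0.63×0.845 = 1.597 m³/s
Panel 3-4: Δb = 17.2 m, d̄ = (0.71+0.43)/2 = 0.57, v̄ = (0.89+0.67)/2 = 0.78 → q = 17.2×0.57×0.78 = 7.647 m³/s
Panel 4-5: Δb = 2.2 m, d̄ = (0.43+0.17)/2 = 0.3, v̄ = (0.67+0.40)/2 = 0.535 → q = 2.2×0.3×0.535 = 0.3531 m³/s
Q = Σ q = 10.55 m³/s

10.5 m³/s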